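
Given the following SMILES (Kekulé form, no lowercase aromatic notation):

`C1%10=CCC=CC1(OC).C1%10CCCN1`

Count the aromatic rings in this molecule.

The SMILES encodes a six-membered carbon ring with two isolated C=C double bonds and two sp³ carbons; a five-membered saturated ring of four carbons and one N–H nitrogen.
The 6-membered ring has two sp³ carbons, so it is not fully conjugated — not aromatic (1,4-cyclohexadiene).
The 5-membered ring with one N–H has only sp³ atoms, so it is not fully conjugated — not aromatic (pyrrolidine).
None of the rings are aromatic. Total: 0.

0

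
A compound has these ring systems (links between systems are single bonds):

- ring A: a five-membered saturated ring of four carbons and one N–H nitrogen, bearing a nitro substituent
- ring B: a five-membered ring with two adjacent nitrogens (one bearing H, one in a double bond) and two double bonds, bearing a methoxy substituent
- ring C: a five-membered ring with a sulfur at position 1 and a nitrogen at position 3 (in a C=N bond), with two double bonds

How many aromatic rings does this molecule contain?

2

Ring A has only sp³ atoms, so it is not fully conjugated — not aromatic (pyrrolidine).
Ring B is planar and fully conjugated; 2 ring double bonds (4 π electrons) plus a heteroatom lone pair (2) give 6 π electrons. 6 = 4(1)+2, so ring B is aromatic (pyrazole).
Ring C has a continuous p-orbital overlap around the ring; 2 ring double bonds (4 π electrons) plus a heteroatom lone pair (2) give 6 π electrons. That satisfies 4n+2 with n=1, so ring C is aromatic (thiazole).
Aromatic: B, C. Total: 2.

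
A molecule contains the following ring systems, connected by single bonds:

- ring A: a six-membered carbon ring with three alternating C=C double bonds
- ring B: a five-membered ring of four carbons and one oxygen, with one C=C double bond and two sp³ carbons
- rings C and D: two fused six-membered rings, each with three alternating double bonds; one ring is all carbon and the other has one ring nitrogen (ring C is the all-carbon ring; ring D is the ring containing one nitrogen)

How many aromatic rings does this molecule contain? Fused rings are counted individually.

3

Ring A is fully conjugated (every ring atom contributes a p orbital); 3 ring double bonds give 6 π electrons. Since 6 = 4n+2 (n=1), ring A is aromatic (benzene).
Ring B has two sp³ carbons, so it is not fully conjugated — not aromatic (2,3-dihydrofuran).
Rings C and D form a fused bicyclic system (with one nitrogen) with 10 sp² atoms and 10 π electrons from ring double bonds. 10 = 4(2)+2, so the system is aromatic and both rings count as aromatic (quinoline).
Aromatic: A, C, D. Total: 3.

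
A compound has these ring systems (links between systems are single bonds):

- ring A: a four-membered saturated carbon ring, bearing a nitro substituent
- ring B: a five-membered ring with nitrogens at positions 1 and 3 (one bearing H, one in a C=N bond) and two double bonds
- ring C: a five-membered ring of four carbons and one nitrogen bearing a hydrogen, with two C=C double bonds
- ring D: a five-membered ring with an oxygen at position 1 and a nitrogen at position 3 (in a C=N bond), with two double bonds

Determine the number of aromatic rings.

Ring A has only sp³ atoms, so it is not fully conjugated — not aromatic (cyclobutane).
Ring B is fully conjugated (every ring atom contributes a p orbital); 2 ring double bonds (4 π electrons) plus a heteroatom lone pair (2) give 6 π electrons. That satisfies 4n+2 with n=1, so ring B is aromatic (imidazole).
Ring C is planar and fully conjugated; 2 ring double bonds (4 π electrons) plus a heteroatom lone pair (2) give 6 π electrons. 6 = 4(1)+2, so ring C is aromatic (pyrrole).
Ring D is planar and fully conjugated; 2 ring double bonds (4 π electrons) plus a heteroatom lone pair (2) give 6 π electrons. Since 6 = 4n+2 (n=1), ring D is aromatic (oxazole).
Aromatic: B, C, D. Total: 3.

3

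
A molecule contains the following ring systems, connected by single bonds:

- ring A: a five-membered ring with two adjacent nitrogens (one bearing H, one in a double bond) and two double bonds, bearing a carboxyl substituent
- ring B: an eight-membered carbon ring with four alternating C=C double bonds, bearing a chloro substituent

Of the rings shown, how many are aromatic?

Ring A is fully conjugated (every ring atom contributes a p orbital); 2 ring double bonds (4 π electrons) plus a heteroatom lone pair (2) give 6 π electrons. That satisfies 4n+2 with n=1, so ring A is aromatic (pyrazole).
Ring B has only sp² ring atoms; a planar conformation would have a fully conjugated π system of 8 electrons. But 8 = 4(2), which is 4n not 4n+2, so ring B is not aromatic (cyclooctatetraene) — cyclooctatetraene distorts into a non-planar tub to avoid antiaromaticity.
Aromatic: A. Total: 1.

1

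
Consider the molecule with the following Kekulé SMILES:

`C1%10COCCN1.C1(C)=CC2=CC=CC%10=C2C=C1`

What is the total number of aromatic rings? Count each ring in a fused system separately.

The SMILES encodes a six-membered saturated ring with an oxygen and an N–H nitrogen at positions 1 and 4; two fused six-membered carbon rings, each with three alternating C=C double bonds.
The 6-membered ring with one oxygen and one N–H (1,4) has only sp³ atoms, so it is not fully conjugated — not aromatic (morpholine).
The fused 6/6-membered bicyclic is a single π system with 10 sp² atoms and 10 π electrons from ring double bonds. 10 = 4(2)+2, so the system is aromatic and both rings count as aromatic (naphthalene).
2 of the 3 rings are aromatic. Total: 2.

2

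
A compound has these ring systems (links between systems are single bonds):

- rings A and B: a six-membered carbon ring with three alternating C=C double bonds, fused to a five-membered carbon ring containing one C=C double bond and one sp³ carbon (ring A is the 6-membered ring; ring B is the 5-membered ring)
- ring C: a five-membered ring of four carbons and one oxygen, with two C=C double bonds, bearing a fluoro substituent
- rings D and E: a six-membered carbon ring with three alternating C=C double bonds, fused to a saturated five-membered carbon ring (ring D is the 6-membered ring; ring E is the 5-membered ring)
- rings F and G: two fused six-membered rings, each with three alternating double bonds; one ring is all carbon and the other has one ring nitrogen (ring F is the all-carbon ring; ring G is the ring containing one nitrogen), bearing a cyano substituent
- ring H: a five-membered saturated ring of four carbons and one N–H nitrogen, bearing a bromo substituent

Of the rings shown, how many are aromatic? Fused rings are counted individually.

Ring A has a continuous p-orbital overlap around the ring; 3 ring double bonds give 6 π electrons. 6 = 4(1)+2, so ring A is aromatic (benzene ring).
Ring B has one sp³ carbon, so it is not fully conjugated — not aromatic (cyclopentene ring).
Ring C has a continuous p-orbital overlap around the ring; 2 ring double bonds (4 π electrons) plus a heteroatom lone pair (2) give 6 π electrons. That satisfies 4n+2 with n=1, so ring C is aromatic (furan).
Ring D has a continuous p-orbital overlap around the ring; 3 ring double bonds give 6 π electrons. 6 = 4(1)+2, so ring D is aromatic (benzene ring).
Ring E has three sp³ carbons, so it is not fully conjugated — not aromatic (cyclopentane ring).
Rings F and G form a fused bicyclic system (with one nitrogen) with 10 sp² atoms and 10 π electrons from ring double bonds. 10 = 4(2)+2, so the system is aromatic and both rings count as aromatic (quinoline).
Ring H has only sp³ atoms, so it is not fully conjugated — not aromatic (pyrrolidine).
Aromatic: A, C, D, F, G. Total: 5.

5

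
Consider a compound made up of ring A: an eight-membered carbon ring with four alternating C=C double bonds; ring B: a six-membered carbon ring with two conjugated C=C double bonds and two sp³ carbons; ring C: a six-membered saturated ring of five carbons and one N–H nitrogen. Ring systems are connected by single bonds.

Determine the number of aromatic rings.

0

Ring A has only sp² ring atoms; a planar conformation would have a fully conjugated π system of 8 electrons. But 8 = 4(2), which is 4n not 4n+2, so ring A is not aromatic (cyclooctatetraene) — cyclooctatetraene distorts into a non-planar tub to avoid antiaromaticity.
Ring B has two sp³ carbons, so it is not fully conjugated — not aromatic (1,3-cyclohexadiene).
Ring C has only sp³ atoms, so it is not fully conjugated — not aromatic (piperidine).
No ring is aromatic. Total: 0.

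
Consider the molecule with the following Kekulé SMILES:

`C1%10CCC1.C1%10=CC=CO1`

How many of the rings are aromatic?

The SMILES encodes a four-membered saturated carbon ring; a five-membered ring of four carbons and one oxygen, with two C=C double bonds.
The 4-membered ring has only sp³ atoms, so it is not fully conjugated — not aromatic (cyclobutane).
The 5-membered ring with one oxygen has a continuous p-orbital overlap around the ring; 2 ring double bonds (4 π electrons) plus a heteroatom lone pair (2) give 6 π electrons. That satisfies 4n+2 with n=1, so it is aromatic (furan).
1 of the 2 rings is aromatic. Total: 1.

1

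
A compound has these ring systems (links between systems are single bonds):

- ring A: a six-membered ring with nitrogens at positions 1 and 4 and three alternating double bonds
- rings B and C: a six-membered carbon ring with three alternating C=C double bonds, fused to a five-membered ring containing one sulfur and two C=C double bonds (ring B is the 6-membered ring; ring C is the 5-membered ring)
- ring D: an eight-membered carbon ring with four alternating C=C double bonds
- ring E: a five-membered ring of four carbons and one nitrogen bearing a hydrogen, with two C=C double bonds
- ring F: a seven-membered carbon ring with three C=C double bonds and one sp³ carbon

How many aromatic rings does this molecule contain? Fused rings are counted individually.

Ring A is planar and fully conjugated; 3 ring double bonds give 6 π electrons. Since 6 = 4n+2 (n=1), ring A is aromatic (pyrazine).
Rings B and C form a fused bicyclic system (with one sulfur) with 9 sp² atoms and 10 π electrons from ring double bonds plus a heteroatom lone pair. 10 = 4(2)+2, so the system is aromatic and both rings count as aromatic (benzothiophene).
Ring D has only sp² ring atoms; a planar conformation would have a fully conjugated π system of 8 electrons. But 8 = 4(2), which is 4n not 4n+2, so ring D is not aromatic (cyclooctatetraene) — cyclooctatetraene distorts into a non-planar tub to avoid antiaromaticity.
Ring E is planar and fully conjugated; 2 ring double bonds (4 π electrons) plus a heteroatom lone pair (2) give 6 π electrons. That satisfies 4n+2 with n=1, so ring E is aromatic (pyrrole).
Ring F has one sp³ carbon, so it is not fully conjugated — not aromatic (cycloheptatriene).
Aromatic: A, B, C, E. Total: 4.

4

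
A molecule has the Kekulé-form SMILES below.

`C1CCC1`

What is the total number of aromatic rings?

The SMILES encodes a four-membered saturated carbon ring.
The 4-membered ring has only sp³ atoms, so it is not fully conjugated — not aromatic (cyclobutane).

0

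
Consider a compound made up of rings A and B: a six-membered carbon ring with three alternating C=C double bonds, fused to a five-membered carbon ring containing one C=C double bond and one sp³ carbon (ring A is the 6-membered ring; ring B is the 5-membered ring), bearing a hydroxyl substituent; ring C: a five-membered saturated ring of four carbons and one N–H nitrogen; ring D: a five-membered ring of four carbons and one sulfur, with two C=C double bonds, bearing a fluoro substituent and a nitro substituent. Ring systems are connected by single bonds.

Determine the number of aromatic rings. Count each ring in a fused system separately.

Ring A has a continuous p-orbital overlap around the ring; 3 ring double bonds give 6 π electrons. Since 6 = 4n+2 (n=1), ring A is aromatic (benzene ring).
Ring B has one sp³ carbon, so it is not fully conjugated — not aromatic (cyclopentene ring).
Ring C has only sp³ atoms, so it is not fully conjugated — not aromatic (pyrrolidine).
Ring D has a continuous p-orbital overlap around the ring; 2 ring double bonds (4 π electrons) plus a heteroatom lone pair (2) give 6 π electrons. Since 6 = 4n+2 (n=1), ring D is aromatic (thiophene).
Aromatic: A, D. Total: 2.

2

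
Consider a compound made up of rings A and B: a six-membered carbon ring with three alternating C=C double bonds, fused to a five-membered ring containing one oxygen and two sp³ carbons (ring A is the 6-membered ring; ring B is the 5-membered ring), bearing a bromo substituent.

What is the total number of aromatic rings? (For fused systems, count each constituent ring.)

Ring A is planar and fully conjugated; 3 ring double bonds give 6 π electrons. 6 = 4(1)+2, so ring A is aromatic (benzene ring).
Ring B has two sp³ carbons, so it is not fully conjugated — not aromatic (oxolane ring).
Aromatic: A. Total: 1.

1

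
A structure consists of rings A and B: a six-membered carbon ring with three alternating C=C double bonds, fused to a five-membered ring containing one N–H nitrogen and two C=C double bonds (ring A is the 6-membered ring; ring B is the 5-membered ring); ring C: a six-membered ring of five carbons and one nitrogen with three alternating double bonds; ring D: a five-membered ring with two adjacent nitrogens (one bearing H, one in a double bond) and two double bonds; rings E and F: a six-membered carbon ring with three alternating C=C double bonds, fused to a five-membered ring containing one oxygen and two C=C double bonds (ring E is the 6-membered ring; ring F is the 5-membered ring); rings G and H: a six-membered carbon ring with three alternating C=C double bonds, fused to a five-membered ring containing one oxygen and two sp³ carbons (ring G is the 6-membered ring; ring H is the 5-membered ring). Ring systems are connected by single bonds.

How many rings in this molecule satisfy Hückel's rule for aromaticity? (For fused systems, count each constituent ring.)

7

Rings A and B form a fused bicyclic system (with one N–H) with 9 sp² atoms and 10 π electrons from ring double bonds plus a heteroatom lone pair. 10 = 4(2)+2, so the system is aromatic and both rings count as aromatic (indole).
Ring C is planar and fully conjugated; 3 ring double bonds give 6 π electrons. That satisfies 4n+2 with n=1, so ring C is aromatic (pyridine).
Ring D is planar and fully conjugated; 2 ring double bonds (4 π electrons) plus a heteroatom lone pair (2) give 6 π electrons. 6 = 4(1)+2, so ring D is aromatic (pyrazole).
Rings E and F form a fused bicyclic system (with one oxygen) with 9 sp² atoms and 10 π electrons from ring double bonds plus a heteroatom lone pair. 10 = 4(2)+2, so the system is aromatic and both rings count as aromatic (benzofuran).
Ring G has a continuous p-orbital overlap around the ring; 3 ring double bonds give 6 π electrons. Since 6 = 4n+2 (n=1), ring G is aromatic (benzene ring).
Ring H has two sp³ carbons, so it is not fully conjugated — not aromatic (oxolane ring).
Aromatic: A, B, C, D, E, F, G. Total: 7.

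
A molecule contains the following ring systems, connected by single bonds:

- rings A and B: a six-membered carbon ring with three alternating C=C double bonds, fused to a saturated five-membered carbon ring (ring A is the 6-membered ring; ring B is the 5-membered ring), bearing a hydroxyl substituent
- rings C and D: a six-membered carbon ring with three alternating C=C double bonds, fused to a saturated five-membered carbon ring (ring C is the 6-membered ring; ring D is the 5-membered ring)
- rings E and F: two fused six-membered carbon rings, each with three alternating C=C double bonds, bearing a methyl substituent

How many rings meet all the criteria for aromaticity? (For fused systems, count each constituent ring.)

4

Ring A has a continuous p-orbital overlap around the ring; 3 ring double bonds give 6 π electrons. 6 = 4(1)+2, so ring A is aromatic (benzene ring).
Ring B has three sp³ carbons, so it is not fully conjugated — not aromatic (cyclopentane ring).
Ring C is planar and fully conjugated; 3 ring double bonds give 6 π electrons. 6 = 4(1)+2, so ring C is aromatic (benzene ring).
Ring D has three sp³ carbons, so it is not fully conjugated — not aromatic (cyclopentane ring).
Rings E and F form a fused bicyclic system with 10 sp² atoms and 10 π electrons from ring double bonds. 10 = 4(2)+2, so the system is aromatic and both rings count as aromatic (naphthalene).
Aromatic: A, C, E, F. Total: 4.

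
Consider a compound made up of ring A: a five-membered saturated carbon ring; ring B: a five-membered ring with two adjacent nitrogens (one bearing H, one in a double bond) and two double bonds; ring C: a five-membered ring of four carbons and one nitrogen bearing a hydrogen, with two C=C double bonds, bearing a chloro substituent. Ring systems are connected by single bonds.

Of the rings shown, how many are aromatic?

Ring A has only sp³ atoms, so it is not fully conjugated — not aromatic (cyclopentane).
Ring B is planar and fully conjugated; 2 ring double bonds (4 π electrons) plus a heteroatom lone pair (2) give 6 π electrons. Since 6 = 4n+2 (n=1), ring B is aromatic (pyrazole).
Ring C is fully conjugated (every ring atom contributes a p orbital); 2 ring double bonds (4 π electrons) plus a heteroatom lone pair (2) give 6 π electrons. 6 = 4(1)+2, so ring C is aromatic (pyrrole).
Aromatic: B, C. Total: 2.

2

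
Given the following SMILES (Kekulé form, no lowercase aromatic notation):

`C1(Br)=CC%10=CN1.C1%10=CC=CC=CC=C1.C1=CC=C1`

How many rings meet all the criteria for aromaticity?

The SMILES encodes a five-membered ring of four carbons and one nitrogen bearing a hydrogen, with two C=C double bonds; an eight-membered carbon ring with four alternating C=C double bonds; a four-membered carbon ring with two alternating C=C double bonds.
The 5-membered ring with one N–H is planar and fully conjugated; 2 ring double bonds (4 π electrons) plus a heteroatom lone pair (2) give 6 π electrons. That satisfies 4n+2 with n=1, so it is aromatic (pyrrole).
The 8-membered ring has only sp² ring atoms; a planar conformation would have a fully conjugated π system of 8 electrons. But 8 = 4(2), which is 4n not 4n+2, so it is not aromatic (cyclooctatetraene) — cyclooctatetraene distorts into a non-planar tub to avoid antiaromaticity.
The 4-membered ring has only sp² ring atoms; a planar conformation would have a fully conjugated π system of 4 electrons. But 4 = 4(1), which is 4n not 4n+2, so it is not aromatic (cyclobutadiene) — cyclobutadiene is antiaromatic and distorts to a rectangle.
1 of the 3 rings is aromatic. Total: 1.

1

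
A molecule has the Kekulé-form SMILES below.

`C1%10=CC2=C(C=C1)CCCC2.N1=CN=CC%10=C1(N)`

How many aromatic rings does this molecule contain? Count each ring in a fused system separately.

The SMILES encodes a six-membered carbon ring with three alternating C=C double bonds, fused to a saturated six-membered carbon ring; a six-membered ring with nitrogens at positions 1 and 3 and three alternating double bonds.
The 6-membered ring is planar and fully conjugated; 3 ring double bonds give 6 π electrons. 6 = 4(1)+2, so it is aromatic (benzene ring).
The second 6-membered ring has four sp³ carbons, so it is not fully conjugated — not aromatic (cyclohexane ring).
The 6-membered ring with two nitrogens (1,3) has a continuous p-orbital overlap around the ring; 3 ring double bonds give 6 π electrons. Since 6 = 4n+2 (n=1), it is aromatic (pyrimidine).
2 of the 3 rings are aromatic. Total: 2.

2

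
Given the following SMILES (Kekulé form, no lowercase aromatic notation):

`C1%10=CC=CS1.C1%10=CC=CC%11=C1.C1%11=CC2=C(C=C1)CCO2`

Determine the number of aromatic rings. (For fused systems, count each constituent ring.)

The SMILES encodes a five-membered ring of four carbons and one sulfur, with two C=C double bonds; a six-membered carbon ring with three alternating C=C double bonds; a six-membered carbon ring with three alternating C=C double bonds, fused to a five-membered ring containing one oxygen and two sp³ carbons.
The 5-membered ring with one sulfur is fully conjugated (every ring atom contributes a p orbital); 2 ring double bonds (4 π electrons) plus a heteroatom lone pair (2) give 6 π electrons. That satisfies 4n+2 with n=1, so it is aromatic (thiophene).
The 6-membered ring is planar and fully conjugated; 3 ring double bonds give 6 π electrons. That satisfies 4n+2 with n=1, so it is aromatic (benzene).
The second 6-membered ring has a continuous p-orbital overlap around the ring; 3 ring double bonds give 6 π electrons. That satisfies 4n+2 with n=1, so it is aromatic (benzene ring).
The 5-membered ring with one oxygen has two sp³ carbons, so it is not fully conjugated — not aromatic (oxolane ring).
3 of the 4 rings are aromatic. Total: 3.

3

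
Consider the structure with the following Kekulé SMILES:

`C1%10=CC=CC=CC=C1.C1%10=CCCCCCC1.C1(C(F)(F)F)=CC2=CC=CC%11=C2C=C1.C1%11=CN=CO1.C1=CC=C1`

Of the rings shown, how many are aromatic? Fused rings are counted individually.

The SMILES encodes an eight-membered carbon ring with four alternating C=C double bonds; an eight-membered carbon ring with one C=C double bond; two fused six-membered carbon rings, each with three alternating C=C double bonds; a five-membered ring with an oxygen at position 1 and a nitrogen at position 3 (in a C=N bond), with two double bonds; a four-membered carbon ring with two alternating C=C double bonds.
The 8-membered ring has only sp² ring atoms; a planar conformation would have a fully conjugated π system of 8 electrons. But 8 = 4(2), which is 4n not 4n+2, so it is not aromatic (cyclooctatetraene) — cyclooctatetraene distorts into a non-planar tub to avoid antiaromaticity.
The second 8-membered ring has six sp³ carbons, so it is not fully conjugated — not aromatic (cyclooctene).
The fused 6/6-membered bicyclic is a single π system with 10 sp² atoms and 10 π electrons from ring double bonds. 10 = 4(2)+2, so the system is aromatic and both rings count as aromatic (naphthalene).
The 5-membered ring with one oxygen and one =N– has a continuous p-orbital overlap around the ring; 2 ring double bonds (4 π electrons) plus a heteroatom lone pair (2) give 6 π electrons. Since 6 = 4n+2 (n=1), it is aromatic (oxazole).
The 4-membered ring has only sp² ring atoms; a planar conformation would have a fully conjugated π system of 4 electrons. But 4 = 4(1), which is 4n not 4n+2, so it is not aromatic (cyclobutadiene) — cyclobutadiene is antiaromatic and distorts to a rectangle.
3 of the 6 rings are aromatic. Total: 3.

3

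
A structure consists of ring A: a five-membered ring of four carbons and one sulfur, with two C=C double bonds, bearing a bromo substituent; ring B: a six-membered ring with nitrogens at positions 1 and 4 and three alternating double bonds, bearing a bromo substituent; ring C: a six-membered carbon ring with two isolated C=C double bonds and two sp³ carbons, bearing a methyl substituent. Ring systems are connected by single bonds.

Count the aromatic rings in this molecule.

Ring A is fully conjugated (every ring atom contributes a p orbital); 2 ring double bonds (4 π electrons) plus a heteroatom lone pair (2) give 6 π electrons. That satisfies 4n+2 with n=1, so ring A is aromatic (thiophene).
Ring B is planar and fully conjugated; 3 ring double bonds give 6 π electrons. 6 = 4(1)+2, so ring B is aromatic (pyrazine).
Ring C has two sp³ carbons, so it is not fully conjugated — not aromatic (1,4-cyclohexadiene).
Aromatic: A, B. Total: 2.

2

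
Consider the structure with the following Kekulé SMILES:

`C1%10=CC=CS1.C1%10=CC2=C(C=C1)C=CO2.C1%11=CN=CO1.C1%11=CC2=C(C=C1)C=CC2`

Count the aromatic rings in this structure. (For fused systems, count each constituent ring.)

5

The SMILES encodes a five-membered ring of four carbons and one sulfur, with two C=C double bonds; a six-membered carbon ring with three alternating C=C double bonds, fused to a five-membered ring containing one oxygen and two C=C double bonds; a five-membered ring with an oxygen at position 1 and a nitrogen at position 3 (in a C=N bond), with two double bonds; a six-membered carbon ring with three alternating C=C double bonds, fused to a five-membered carbon ring containing one C=C double bond and one sp³ carbon.
The 5-membered ring with one sulfur is planar and fully conjugated; 2 ring double bonds (4 π electrons) plus a heteroatom lone pair (2) give 6 π electrons. 6 = 4(1)+2, so it is aromatic (thiophene).
The fused 6/5-membered bicyclic (with one oxygen) is a single π system with 9 sp² atoms and 10 π electrons from ring double bonds plus a heteroatom lone pair. 10 = 4(2)+2, so the system is aromatic and both rings count as aromatic (benzofuran).
The 5-membered ring with one oxygen and one =N– has a continuous p-orbital overlap around the ring; 2 ring double bonds (4 π electrons) plus a heteroatom lone pair (2) give 6 π electrons. That satisfies 4n+2 with n=1, so it is aromatic (oxazole).
The 6-membered ring has a continuous p-orbital overlap around the ring; 3 ring double bonds give 6 π electrons. 6 = 4(1)+2, so it is aromatic (benzene ring).
The 5-membered ring has one sp³ carbon, so it is not fully conjugated — not aromatic (cyclopentene ring).
5 of the 6 rings are aromatic. Total: 5.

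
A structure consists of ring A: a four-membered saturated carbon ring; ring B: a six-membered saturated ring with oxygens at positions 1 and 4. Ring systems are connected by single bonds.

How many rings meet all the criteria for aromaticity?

Ring A has only sp³ atoms, so it is not fully conjugated — not aromatic (cyclobutane).
Ring B has only sp³ atoms, so it is not fully conjugated — not aromatic (1,4-dioxane).
No ring is aromatic. Total: 0.

0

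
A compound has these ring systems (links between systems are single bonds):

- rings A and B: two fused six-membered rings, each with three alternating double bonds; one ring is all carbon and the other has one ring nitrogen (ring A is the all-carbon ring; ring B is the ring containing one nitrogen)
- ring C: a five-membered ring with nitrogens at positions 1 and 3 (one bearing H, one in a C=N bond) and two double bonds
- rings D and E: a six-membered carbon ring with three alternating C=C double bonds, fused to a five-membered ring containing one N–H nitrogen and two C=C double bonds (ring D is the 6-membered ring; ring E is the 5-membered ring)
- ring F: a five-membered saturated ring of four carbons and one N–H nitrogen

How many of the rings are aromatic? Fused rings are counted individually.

Rings A and B form a fused bicyclic system (with one nitrogen) with 10 sp² atoms and 10 π electrons from ring double bonds. 10 = 4(2)+2, so the system is aromatic and both rings count as aromatic (quinoline).
Ring C is fully conjugated (every ring atom contributes a p orbital); 2 ring double bonds (4 π electrons) plus a heteroatom lone pair (2) give 6 π electrons. 6 = 4(1)+2, so ring C is aromatic (imidazole).
Rings D and E form a fused bicyclic system (with one N–H) with 9 sp² atoms and 10 π electrons from ring double bonds plus a heteroatom lone pair. 10 = 4(2)+2, so the system is aromatic and both rings count as aromatic (indole).
Ring F has only sp³ atoms, so it is not fully conjugated — not aromatic (pyrrolidine).
Aromatic: A, B, C, D, E. Total: 5.

5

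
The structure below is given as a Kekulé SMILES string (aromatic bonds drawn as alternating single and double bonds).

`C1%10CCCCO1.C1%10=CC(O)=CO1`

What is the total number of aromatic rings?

The SMILES encodes a six-membered saturated ring of five carbons and one oxygen; a five-membered ring of four carbons and one oxygen, with two C=C double bonds.
The 6-membered ring with one oxygen has only sp³ atoms, so it is not fully conjugated — not aromatic (tetrahydropyran).
The 5-membered ring with one oxygen is planar and fully conjugated; 2 ring double bonds (4 π electrons) plus a heteroatom lone pair (2) give 6 π electrons. 6 = 4(1)+2, so it is aromatic (furan).
1 of the 2 rings is aromatic. Total: 1.

1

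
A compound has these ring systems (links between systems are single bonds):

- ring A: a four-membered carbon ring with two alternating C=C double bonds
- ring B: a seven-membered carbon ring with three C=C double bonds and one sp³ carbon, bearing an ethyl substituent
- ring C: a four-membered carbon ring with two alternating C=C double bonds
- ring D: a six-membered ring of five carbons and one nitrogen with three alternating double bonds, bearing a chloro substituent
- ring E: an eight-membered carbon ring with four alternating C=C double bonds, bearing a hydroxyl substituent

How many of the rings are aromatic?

Ring A has only sp² ring atoms; a planar conformation would have a fully conjugated π system of 4 electrons. But 4 = 4(1), which is 4n not 4n+2, so ring A is not aromatic (cyclobutadiene) — cyclobutadiene is antiaromatic and distorts to a rectangle.
Ring B has one sp³ carbon, so it is not fully conjugated — not aromatic (cycloheptatriene).
Ring C has only sp² ring atoms; a planar conformation would have a fully conjugated π system of 4 electrons. But 4 = 4(1), which is 4n not 4n+2, so ring C is not aromatic (cyclobutadiene) — cyclobutadiene is antiaromatic and distorts to a rectangle.
Ring D has a continuous p-orbital overlap around the ring; 3 ring double bonds give 6 π electrons. 6 = 4(1)+2, so ring D is aromatic (pyridine).
Ring E has only sp² ring atoms; a planar conformation would have a fully conjugated π system of 8 electrons. But 8 = 4(2), which is 4n not 4n+2, so ring E is not aromatic (cyclooctatetraene) — cyclooctatetraene distorts into a non-planar tub to avoid antiaromaticity.
Aromatic: D. Total: 1.

1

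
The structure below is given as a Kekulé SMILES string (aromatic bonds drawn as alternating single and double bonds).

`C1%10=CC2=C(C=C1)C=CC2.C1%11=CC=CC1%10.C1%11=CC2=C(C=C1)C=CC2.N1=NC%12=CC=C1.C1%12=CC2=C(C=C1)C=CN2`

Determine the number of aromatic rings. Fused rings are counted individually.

5

The SMILES encodes a six-membered carbon ring with three alternating C=C double bonds, fused to a five-membered carbon ring containing one C=C double bond and one sp³ carbon; a five-membered carbon ring with two conjugated C=C double bonds and one sp³ carbon; a six-membered carbon ring with three alternating C=C double bonds, fused to a five-membered carbon ring containing one C=C double bond and one sp³ carbon; a six-membered ring with two adjacent nitrogens and three alternating double bonds; a six-membered carbon ring with three alternating C=C double bonds, fused to a five-membered ring containing one N–H nitrogen and two C=C double bonds.
The 6-membered ring is planar and fully conjugated; 3 ring double bonds give 6 π electrons. Since 6 = 4n+2 (n=1), it is aromatic (benzene ring).
The 5-membered ring has one sp³ carbon, so it is not fully conjugated — not aromatic (cyclopentene ring).
The second 5-membered ring has one sp³ carbon, so it is not fully conjugated — not aromatic (cyclopentadiene).
The second 6-membered ring is planar and fully conjugated; 3 ring double bonds give 6 π electrons. Since 6 = 4n+2 (n=1), it is aromatic (benzene ring).
The third 5-membered ring has one sp³ carbon, so it is not fully conjugated — not aromatic (cyclopentene ring).
The 6-membered ring with two nitrogens (1,2) is fully conjugated (every ring atom contributes a p orbital); 3 ring double bonds give 6 π electrons. 6 = 4(1)+2, so it is aromatic (pyridazine).
The fused 6/5-membered bicyclic (with one N–H) is a single π system with 9 sp² atoms and 10 π electrons from ring double bonds plus a heteroatom lone pair. 10 = 4(2)+2, so the system is aromatic and both rings count as aromatic (indole).
5 of the 8 rings are aromatic. Total: 5.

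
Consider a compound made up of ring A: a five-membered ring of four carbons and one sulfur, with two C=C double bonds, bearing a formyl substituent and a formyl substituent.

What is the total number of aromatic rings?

1

Ring A has a continuous p-orbital overlap around the ring; 2 ring double bonds (4 π electrons) plus a heteroatom lone pair (2) give 6 π electrons. That satisfies 4n+2 with n=1, so ring A is aromatic (thiophene).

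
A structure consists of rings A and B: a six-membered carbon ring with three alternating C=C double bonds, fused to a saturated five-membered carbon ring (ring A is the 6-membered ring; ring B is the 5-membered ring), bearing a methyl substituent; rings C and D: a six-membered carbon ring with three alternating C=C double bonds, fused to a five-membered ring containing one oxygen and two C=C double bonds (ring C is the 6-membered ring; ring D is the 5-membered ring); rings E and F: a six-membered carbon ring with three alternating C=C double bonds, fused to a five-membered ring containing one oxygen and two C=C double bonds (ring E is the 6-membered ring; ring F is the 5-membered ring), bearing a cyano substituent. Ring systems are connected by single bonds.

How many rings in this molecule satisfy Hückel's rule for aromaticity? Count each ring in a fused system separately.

5

Ring A is planar and fully conjugated; 3 ring double bonds give 6 π electrons. That satisfies 4n+2 with n=1, so ring A is aromatic (benzene ring).
Ring B has three sp³ carbons, so it is not fully conjugated — not aromatic (cyclopentane ring).
Rings C and D form a fused bicyclic system (with one oxygen) with 9 sp² atoms and 10 π electrons from ring double bonds plus a heteroatom lone pair. 10 = 4(2)+2, so the system is aromatic and both rings count as aromatic (benzofuran).
Rings E and F form a fused bicyclic system (with one oxygen) with 9 sp² atoms and 10 π electrons from ring double bonds plus a heteroatom lone pair. 10 = 4(2)+2, so the system is aromatic and both rings count as aromatic (benzofuran).
Aromatic: A, C, D, E, F. Total: 5.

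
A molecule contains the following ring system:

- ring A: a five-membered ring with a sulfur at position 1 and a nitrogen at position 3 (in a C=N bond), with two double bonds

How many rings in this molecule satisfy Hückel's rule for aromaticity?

Ring A has a continuous p-orbital overlap around the ring; 2 ring double bonds (4 π electrons) plus a heteroatom lone pair (2) give 6 π electrons. That satisfies 4n+2 with n=1, so ring A is aromatic (thiazole).

1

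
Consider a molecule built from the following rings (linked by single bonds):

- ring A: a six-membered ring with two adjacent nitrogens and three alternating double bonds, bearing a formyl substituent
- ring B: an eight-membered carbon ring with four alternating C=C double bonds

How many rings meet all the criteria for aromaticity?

Ring A is fully conjugated (every ring atom contributes a p orbital); 3 ring double bonds give 6 π electrons. That satisfies 4n+2 with n=1, so ring A is aromatic (pyridazine).
Ring B has only sp² ring atoms; a planar conformation would have a fully conjugated π system of 8 electrons. But 8 = 4(2), which is 4n not 4n+2, so ring B is not aromatic (cyclooctatetraene) — cyclooctatetraene distorts into a non-planar tub to avoid antiaromaticity.
Aromatic: A. Total: 1.

1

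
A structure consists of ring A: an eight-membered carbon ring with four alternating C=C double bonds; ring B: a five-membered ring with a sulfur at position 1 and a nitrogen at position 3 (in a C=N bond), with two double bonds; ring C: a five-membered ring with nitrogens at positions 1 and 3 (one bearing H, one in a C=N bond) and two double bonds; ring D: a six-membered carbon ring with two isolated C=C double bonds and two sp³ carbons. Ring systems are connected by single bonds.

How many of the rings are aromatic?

2

Ring A has only sp² ring atoms; a planar conformation would have a fully conjugated π system of 8 electrons. But 8 = 4(2), which is 4n not 4n+2, so ring A is not aromatic (cyclooctatetraene) — cyclooctatetraene distorts into a non-planar tub to avoid antiaromaticity.
Ring B has a continuous p-orbital overlap around the ring; 2 ring double bonds (4 π electrons) plus a heteroatom lone pair (2) give 6 π electrons. 6 = 4(1)+2, so ring B is aromatic (thiazole).
Ring C has a continuous p-orbital overlap around the ring; 2 ring double bonds (4 π electrons) plus a heteroatom lone pair (2) give 6 π electrons. 6 = 4(1)+2, so ring C is aromatic (imidazole).
Ring D has two sp³ carbons, so it is not fully conjugated — not aromatic (1,4-cyclohexadiene).
Aromatic: B, C. Total: 2.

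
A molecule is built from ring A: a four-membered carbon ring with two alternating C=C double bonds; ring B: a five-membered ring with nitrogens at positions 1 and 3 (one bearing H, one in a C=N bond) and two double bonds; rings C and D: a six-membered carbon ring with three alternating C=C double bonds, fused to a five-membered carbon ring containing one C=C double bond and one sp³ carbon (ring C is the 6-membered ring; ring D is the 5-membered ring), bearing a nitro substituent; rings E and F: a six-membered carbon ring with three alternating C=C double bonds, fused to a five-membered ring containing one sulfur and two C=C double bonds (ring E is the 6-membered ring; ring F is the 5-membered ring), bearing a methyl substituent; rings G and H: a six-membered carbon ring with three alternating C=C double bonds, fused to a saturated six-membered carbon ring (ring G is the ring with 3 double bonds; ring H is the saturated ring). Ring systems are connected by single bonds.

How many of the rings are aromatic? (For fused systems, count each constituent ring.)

5

Ring A has only sp² ring atoms; a planar conformation would have a fully conjugated π system of 4 electrons. But 4 = 4(1), which is 4n not 4n+2, so ring A is not aromatic (cyclobutadiene) — cyclobutadiene is antiaromatic and distorts to a rectangle.
Ring B is planar and fully conjugated; 2 ring double bonds (4 π electrons) plus a heteroatom lone pair (2) give 6 π electrons. Since 6 = 4n+2 (n=1), ring B is aromatic (imidazole).
Ring C has a continuous p-orbital overlap around the ring; 3 ring double bonds give 6 π electrons. That satisfies 4n+2 with n=1, so ring C is aromatic (benzene ring).
Ring D has one sp³ carbon, so it is not fully conjugated — not aromatic (cyclopentene ring).
Rings E and F form a fused bicyclic system (with one sulfur) with 9 sp² atoms and 10 π electrons from ring double bonds plus a heteroatom lone pair. 10 = 4(2)+2, so the system is aromatic and both rings count as aromatic (benzothiophene).
Ring G has a continuous p-orbital overlap around the ring; 3 ring double bonds give 6 π electrons. That satisfies 4n+2 with n=1, so ring G is aromatic (benzene ring).
Ring H has four sp³ carbons, so it is not fully conjugated — not aromatic (cyclohexane ring).
Aromatic: B, C, E, F, G. Total: 5.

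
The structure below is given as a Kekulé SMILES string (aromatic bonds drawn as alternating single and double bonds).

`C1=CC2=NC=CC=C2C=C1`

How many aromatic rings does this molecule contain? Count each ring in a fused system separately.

2

The SMILES encodes two fused six-membered rings, each with three alternating double bonds; one ring is all carbon and the other has one ring nitrogen.
The fused 6/6-membered bicyclic (with one nitrogen) is a single π system with 10 sp² atoms and 10 π electrons from ring double bonds. 10 = 4(2)+2, so the system is aromatic and both rings count as aromatic (quinoline).
2 of the 2 rings are aromatic. Total: 2.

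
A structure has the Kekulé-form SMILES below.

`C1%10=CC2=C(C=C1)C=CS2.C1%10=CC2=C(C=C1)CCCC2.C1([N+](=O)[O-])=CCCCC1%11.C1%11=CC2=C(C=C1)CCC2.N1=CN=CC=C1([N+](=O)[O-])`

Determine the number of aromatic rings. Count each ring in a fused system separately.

5

The SMILES encodes a six-membered carbon ring with three alternating C=C double bonds, fused to a five-membered ring containing one sulfur and two C=C double bonds; a six-membered carbon ring with three alternating C=C double bonds, fused to a saturated six-membered carbon ring; a six-membered carbon ring with one C=C double bond; a six-membered carbon ring with three alternating C=C double bonds, fused to a saturated five-membered carbon ring; a six-membered ring with nitrogens at positions 1 and 3 and three alternating double bonds.
The fused 6/5-membered bicyclic (with one sulfur) is a single π system with 9 sp² atoms and 10 π electrons from ring double bonds plus a heteroatom lone pair. 10 = 4(2)+2, so the system is aromatic and both rings count as aromatic (benzothiophene).
The 6-membered ring is planar and fully conjugated; 3 ring double bonds give 6 π electrons. 6 = 4(1)+2, so it is aromatic (benzene ring).
The second 6-membered ring has four sp³ carbons, so it is not fully conjugated — not aromatic (cyclohexane ring).
The third 6-membered ring has four sp³ carbons, so it is not fully conjugated — not aromatic (cyclohexene).
The fourth 6-membered ring is planar and fully conjugated; 3 ring double bonds give 6 π electrons. That satisfies 4n+2 with n=1, so it is aromatic (benzene ring).
The 5-membered ring has three sp³ carbons, so it is not fully conjugated — not aromatic (cyclopentane ring).
The 6-membered ring with two nitrogens (1,3) has a continuous p-orbital overlap around the ring; 3 ring double bonds give 6 π electrons. That satisfies 4n+2 with n=1, so it is aromatic (pyrimidine).
5 of the 8 rings are aromatic. Total: 5.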